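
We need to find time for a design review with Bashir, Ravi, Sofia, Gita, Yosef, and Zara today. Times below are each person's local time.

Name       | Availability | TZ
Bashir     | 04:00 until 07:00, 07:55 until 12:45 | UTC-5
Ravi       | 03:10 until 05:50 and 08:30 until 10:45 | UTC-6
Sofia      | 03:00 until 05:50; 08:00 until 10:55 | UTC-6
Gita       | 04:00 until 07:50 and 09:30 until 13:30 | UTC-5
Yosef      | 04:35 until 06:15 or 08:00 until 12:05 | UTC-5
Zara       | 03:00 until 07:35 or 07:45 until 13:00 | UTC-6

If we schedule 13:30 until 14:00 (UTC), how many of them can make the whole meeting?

Bashir in UTC: 09:00-12:00, 12:55-17:45 (add 5h to convert from UTC-5).
Ravi in UTC: 09:10-11:50, 14:30-16:45 (add 6h to convert from UTC-6).
Sofia in UTC: 09:00-11:50, 14:00-16:55 (add 6h to convert from UTC-6).
Gita in UTC: 09:00-12:50, 14:30-18:30 (add 5h to convert from UTC-5).
Yosef in UTC: 09:35-11:15, 13:00-17:05 (add 5h to convert from UTC-5).
Zara in UTC: 09:00-13:35, 13:45-19:00 (add 6h to convert from UTC-6).
Bashir and Yosef can make the full 13:30-14:00 slot — that's 2.

2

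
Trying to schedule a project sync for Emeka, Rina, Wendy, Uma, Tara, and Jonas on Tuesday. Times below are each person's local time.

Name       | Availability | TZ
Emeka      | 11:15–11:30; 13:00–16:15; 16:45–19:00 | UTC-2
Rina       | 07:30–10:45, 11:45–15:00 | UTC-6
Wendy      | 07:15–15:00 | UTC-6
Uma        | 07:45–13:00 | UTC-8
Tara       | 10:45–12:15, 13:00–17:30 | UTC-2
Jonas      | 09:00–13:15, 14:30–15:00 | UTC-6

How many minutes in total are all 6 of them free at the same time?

Emeka in UTC: 13:15-13:30, 15:00-18:15, 18:45-21:00 (add 2h to convert from UTC-2).
Rina in UTC: 13:30-16:45, 17:45-21:00 (add 6h to convert from UTC-6).
Wendy in UTC: 13:15-21:00 (add 6h to convert from UTC-6).
Uma in UTC: 15:45-21:00 (add 8h to convert from UTC-8).
Tara in UTC: 12:45-14:15, 15:00-19:30 (add 2h to convert from UTC-2).
Jonas in UTC: 15:00-19:15, 20:30-21:00 (add 6h to convert from UTC-6).
Emeka ∩ Rina: 15:00-16:45, 17:45-18:15, 18:45-21:00.
Emeka ∩ Rina ∩ Wendy: 15:00-16:45, 17:45-18:15, 18:45-21:00.
Emeka ∩ Rina ∩ Wendy ∩ Uma: 15:45-16:45, 17:45-18:15, 18:45-21:00.
Emeka ∩ Rina ∩ Wendy ∩ Uma ∩ Tara: 15:45-16:45, 17:45-18:15, 18:45-19:30.
Emeka ∩ Rina ∩ Wendy ∩ Uma ∩ Tara ∩ Jonas: 15:45-16:45, 17:45-18:15, 18:45-19:15.
Summing the common windows: 60 + 30 + 30 = 120 minutes.

120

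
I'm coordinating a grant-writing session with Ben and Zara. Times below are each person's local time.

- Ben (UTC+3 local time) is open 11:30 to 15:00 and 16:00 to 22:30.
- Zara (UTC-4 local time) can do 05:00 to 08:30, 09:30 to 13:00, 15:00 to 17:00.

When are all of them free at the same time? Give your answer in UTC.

Ben in UTC: 08:30-12:00, 13:00-19:30 (subtract 3h to convert from UTC+3).
Zara in UTC: 09:00-12:30, 13:30-17:00, 19:00-21:00 (add 4h to convert from UTC-4).
Ben ∩ Zara: 09:00-12:00, 13:30-17:00, 19:00-19:30.

09:00-12:00, 13:30-17:00, 19:00-19:30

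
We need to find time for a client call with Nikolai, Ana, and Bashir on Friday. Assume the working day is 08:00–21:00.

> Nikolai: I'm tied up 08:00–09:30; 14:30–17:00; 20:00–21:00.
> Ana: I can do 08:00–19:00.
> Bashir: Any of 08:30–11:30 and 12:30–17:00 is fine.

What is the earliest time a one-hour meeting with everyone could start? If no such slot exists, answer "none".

Nikolai free: 09:30-14:30, 17:00-20:00 (invert busy blocks within the working day).
Ana free: 08:00-19:00.
Bashir free: 08:30-11:30, 12:30-17:00.
Nikolai ∩ Ana: 09:30-14:30, 17:00-19:00.
Nikolai ∩ Ana ∩ Bashir: 09:30-11:30, 12:30-14:30.
The first common window of at least 60 minutes is 09:30-11:30, so the earliest start is 09:30.

09:30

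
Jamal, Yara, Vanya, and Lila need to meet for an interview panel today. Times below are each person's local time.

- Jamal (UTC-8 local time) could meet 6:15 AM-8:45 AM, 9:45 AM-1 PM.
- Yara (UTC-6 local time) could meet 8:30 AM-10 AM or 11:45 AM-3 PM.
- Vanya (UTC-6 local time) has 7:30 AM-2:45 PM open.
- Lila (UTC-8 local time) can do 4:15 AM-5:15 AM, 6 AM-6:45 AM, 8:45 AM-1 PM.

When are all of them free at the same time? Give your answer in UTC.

Jamal in UTC: 14:15-16:45, 17:45-21:00 (add 8h to convert from UTC-8).
Yara in UTC: 14:30-16:00, 17:45-21:00 (add 6h to convert from UTC-6).
Vanya in UTC: 13:30-20:45 (add 6h to convert from UTC-6).
Lila in UTC: 12:15-13:15, 14:00-14:45, 16:45-21:00 (add 8h to convert from UTC-8).
Jamal ∩ Yara: 14:30-16:00, 17:45-21:00.
Jamal ∩ Yara ∩ Vanya: 14:30-16:00, 17:45-20:45.
Jamal ∩ Yara ∩ Vanya ∩ Lila: 14:30-14:45, 17:45-20:45.
Those are the intersection windows.

14:30-14:45, 17:45-20:45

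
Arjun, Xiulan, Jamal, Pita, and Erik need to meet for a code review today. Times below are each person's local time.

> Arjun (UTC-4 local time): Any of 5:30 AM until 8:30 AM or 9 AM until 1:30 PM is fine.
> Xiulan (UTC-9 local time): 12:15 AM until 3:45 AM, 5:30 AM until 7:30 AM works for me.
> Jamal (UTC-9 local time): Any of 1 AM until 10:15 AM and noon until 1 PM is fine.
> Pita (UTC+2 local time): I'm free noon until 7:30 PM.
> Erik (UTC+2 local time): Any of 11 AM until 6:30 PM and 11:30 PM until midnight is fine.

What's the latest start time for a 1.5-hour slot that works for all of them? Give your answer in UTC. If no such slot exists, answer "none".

Arjun in UTC: 09:30-12:30, 13:00-17:30 (add 4h to convert from UTC-4).
Xiulan in UTC: 09:15-12:45, 14:30-16:30 (add 9h to convert from UTC-9).
Jamal in UTC: 10:00-19:15, 21:00-22:00 (add 9h to convert from UTC-9).
Pita in UTC: 10:00-17:30 (subtract 2h to convert from UTC+2).
Erik in UTC: 09:00-16:30, 21:30-22:00 (subtract 2h to convert from UTC+2).
Arjun ∩ Xiulan: 09:30-12:30, 14:30-16:30.
Arjun ∩ Xiulan ∩ Jamal: 10:00-12:30, 14:30-16:30.
Arjun ∩ Xiulan ∩ Jamal ∩ Pita: 10:00-12:30, 14:30-16:30.
Arjun ∩ Xiulan ∩ Jamal ∩ Pita ∩ Erik: 10:00-12:30, 14:30-16:30.
So the common availability across everyone is 10:00-12:30, 14:30-16:30.
The last common window of at least 90 minutes is 14:30-16:30; a 90-minute meeting can start as late as 15:00 and still end by 16:30.

15:00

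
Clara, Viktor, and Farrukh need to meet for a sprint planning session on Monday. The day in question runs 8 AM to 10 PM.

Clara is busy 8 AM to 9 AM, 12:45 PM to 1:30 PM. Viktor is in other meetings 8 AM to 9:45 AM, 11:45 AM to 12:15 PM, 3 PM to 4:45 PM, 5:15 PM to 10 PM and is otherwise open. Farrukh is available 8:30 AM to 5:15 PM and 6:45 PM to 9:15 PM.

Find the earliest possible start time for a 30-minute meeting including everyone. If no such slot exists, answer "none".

Clara free: 09:00-12:45, 13:30-22:00 (invert busy blocks within the working day).
Viktor free: 09:45-11:45, 12:15-15:00, 16:45-17:15 (invert busy blocks within the working day).
Farrukh free: 08:30-17:15, 18:45-21:15.
Clara ∩ Viktor: 09:45-11:45, 12:15-12:45, 13:30-15:00, 16:45-17:15.
Clara ∩ Viktor ∩ Farrukh: 09:45-11:45, 12:15-12:45, 13:30-15:00, 16:45-17:15.
Those are the intersection windows.
The first common window of at least 30 minutes is 09:45-11:45, so the earliest start is 09:45.

09:45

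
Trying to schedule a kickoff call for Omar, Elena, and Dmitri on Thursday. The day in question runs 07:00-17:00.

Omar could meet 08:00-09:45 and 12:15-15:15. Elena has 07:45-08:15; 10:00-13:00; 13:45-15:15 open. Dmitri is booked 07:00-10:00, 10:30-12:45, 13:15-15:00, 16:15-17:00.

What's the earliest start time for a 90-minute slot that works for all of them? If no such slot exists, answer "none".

Omar free: 08:00-09:45, 12:15-15:15.
Elena free: 07:45-08:15, 10:00-13:00, 13:45-15:15.
Dmitri free: 10:00-10:30, 12:45-13:15, 15:00-16:15 (invert busy blocks within the working day).
Omar ∩ Elena: 08:00-08:15, 12:15-13:00, 13:45-15:15.
Omar ∩ Elena ∩ Dmitri: 12:45-13:00, 15:00-15:15.
So the common availability across everyone is 12:45-13:00, 15:00-15:15.
No common window is at least 90 minutes long.

none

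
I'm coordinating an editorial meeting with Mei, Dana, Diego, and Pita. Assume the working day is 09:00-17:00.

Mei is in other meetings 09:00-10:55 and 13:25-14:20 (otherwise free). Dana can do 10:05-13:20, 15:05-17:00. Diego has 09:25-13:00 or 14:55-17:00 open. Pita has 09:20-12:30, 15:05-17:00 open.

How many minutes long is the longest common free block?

115

Mei free: 10:55-13:25, 14:20-17:00 (invert busy blocks within the working day).
Dana free: 10:05-13:20, 15:05-17:00.
Diego free: 09:25-13:00, 14:55-17:00.
Pita free: 09:20-12:30, 15:05-17:00.
Mei ∩ Dana: 10:55-13:20, 15:05-17:00.
Mei ∩ Dana ∩ Diego: 10:55-13:00, 15:05-17:00.
Mei ∩ Dana ∩ Diego ∩ Pita: 10:55-12:30, 15:05-17:00.
The longest is 15:05-17:00 at 115 minutes.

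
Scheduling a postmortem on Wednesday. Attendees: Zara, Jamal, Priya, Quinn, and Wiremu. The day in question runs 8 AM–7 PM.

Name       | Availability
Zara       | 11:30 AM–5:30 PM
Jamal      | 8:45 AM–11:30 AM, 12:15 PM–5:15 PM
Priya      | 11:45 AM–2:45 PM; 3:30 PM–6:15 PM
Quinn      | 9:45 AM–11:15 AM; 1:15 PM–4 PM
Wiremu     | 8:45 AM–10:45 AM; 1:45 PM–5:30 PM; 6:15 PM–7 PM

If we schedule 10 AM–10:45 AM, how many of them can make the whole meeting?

3

Jamal, Quinn, and Wiremu can make the full 10:00-10:45 slot — that's 3.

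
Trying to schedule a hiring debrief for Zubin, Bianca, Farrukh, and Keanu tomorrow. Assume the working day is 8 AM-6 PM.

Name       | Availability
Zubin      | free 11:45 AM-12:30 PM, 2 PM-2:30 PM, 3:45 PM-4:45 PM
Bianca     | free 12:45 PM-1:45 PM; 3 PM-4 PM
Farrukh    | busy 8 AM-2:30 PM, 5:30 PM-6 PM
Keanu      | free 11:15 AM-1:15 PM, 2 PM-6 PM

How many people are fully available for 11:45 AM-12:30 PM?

2

Zubin free: 11:45-12:30, 14:00-14:30, 15:45-16:45.
Bianca free: 12:45-13:45, 15:00-16:00.
Farrukh free: 14:30-17:30 (invert busy blocks within the working day).
Keanu free: 11:15-13:15, 14:00-18:00.
Zubin and Keanu can make the full 11:45-12:30 slot — that's 2.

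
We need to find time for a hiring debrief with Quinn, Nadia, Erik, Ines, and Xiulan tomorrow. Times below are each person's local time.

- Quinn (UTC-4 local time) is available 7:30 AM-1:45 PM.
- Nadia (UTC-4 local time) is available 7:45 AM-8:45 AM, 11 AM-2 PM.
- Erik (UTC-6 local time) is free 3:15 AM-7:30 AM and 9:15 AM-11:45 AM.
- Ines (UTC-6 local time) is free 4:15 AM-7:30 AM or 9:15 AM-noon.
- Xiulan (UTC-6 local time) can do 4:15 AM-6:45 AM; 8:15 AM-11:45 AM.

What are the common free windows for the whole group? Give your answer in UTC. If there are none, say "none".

Quinn in UTC: 11:30-17:45 (add 4h to convert from UTC-4).
Nadia in UTC: 11:45-12:45, 15:00-18:00 (add 4h to convert from UTC-4).
Erik in UTC: 09:15-13:30, 15:15-17:45 (add 6h to convert from UTC-6).
Ines in UTC: 10:15-13:30, 15:15-18:00 (add 6h to convert from UTC-6).
Xiulan in UTC: 10:15-12:45, 14:15-17:45 (add 6h to convert from UTC-6).
Quinn ∩ Nadia: 11:45-12:45, 15:00-17:45.
Quinn ∩ Nadia ∩ Erik: 11:45-12:45, 15:15-17:45.
Quinn ∩ Nadia ∩ Erik ∩ Ines: 11:45-12:45, 15:15-17:45.
Quinn ∩ Nadia ∩ Erik ∩ Ines ∩ Xiulan: 11:45-12:45, 15:15-17:45.

11:45-12:45, 15:15-17:45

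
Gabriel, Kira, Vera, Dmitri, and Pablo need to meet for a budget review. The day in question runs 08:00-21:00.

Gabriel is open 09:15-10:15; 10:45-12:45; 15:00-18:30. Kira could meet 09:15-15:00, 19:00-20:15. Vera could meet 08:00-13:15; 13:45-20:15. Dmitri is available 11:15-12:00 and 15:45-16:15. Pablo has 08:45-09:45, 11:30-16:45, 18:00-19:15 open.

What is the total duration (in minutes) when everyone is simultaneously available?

Gabriel ∩ Kira: 09:15-10:15, 10:45-12:45.
Gabriel ∩ Kira ∩ Vera: 09:15-10:15, 10:45-12:45.
Gabriel ∩ Kira ∩ Vera ∩ Dmitri: 11:15-12:00.
Gabriel ∩ Kira ∩ Vera ∩ Dmitri ∩ Pablo: 11:30-12:00.
That's a single block of 30 minutes.

30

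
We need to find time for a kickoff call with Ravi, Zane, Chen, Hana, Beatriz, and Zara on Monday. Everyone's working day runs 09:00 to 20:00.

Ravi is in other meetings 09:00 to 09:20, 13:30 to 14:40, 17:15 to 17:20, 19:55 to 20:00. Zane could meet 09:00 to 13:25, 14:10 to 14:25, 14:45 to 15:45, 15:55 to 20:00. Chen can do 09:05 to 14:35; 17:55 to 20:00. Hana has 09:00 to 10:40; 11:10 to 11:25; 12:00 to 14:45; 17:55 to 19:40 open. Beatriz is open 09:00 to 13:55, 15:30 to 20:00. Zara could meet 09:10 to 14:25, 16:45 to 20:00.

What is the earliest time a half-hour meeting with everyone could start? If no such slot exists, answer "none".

09:20

Ravi free: 09:20-13:30, 14:40-17:15, 17:20-19:55 (invert busy blocks within the working day).
Zane free: 09:00-13:25, 14:10-14:25, 14:45-15:45, 15:55-20:00.
Chen free: 09:05-14:35, 17:55-20:00.
Hana free: 09:00-10:40, 11:10-11:25, 12:00-14:45, 17:55-19:40.
Beatriz free: 09:00-13:55, 15:30-20:00.
Zara free: 09:10-14:25, 16:45-20:00.
Ravi ∩ Zane: 09:20-13:25, 14:45-15:45, 15:55-17:15, 17:20-19:55.
Ravi ∩ Zane ∩ Chen: 09:20-13:25, 17:55-19:55.
Ravi ∩ Zane ∩ Chen ∩ Hana: 09:20-10:40, 11:10-11:25, 12:00-13:25, 17:55-19:40.
Ravi ∩ Zane ∩ Chen ∩ Hana ∩ Beatriz: 09:20-10:40, 11:10-11:25, 12:00-13:25, 17:55-19:40.
Ravi ∩ Zane ∩ Chen ∩ Hana ∩ Beatriz ∩ Zara: 09:20-10:40, 11:10-11:25, 12:00-13:25, 17:55-19:40.
The first common window of at least 30 minutes is 09:20-10:40, so the earliest start is 09:20.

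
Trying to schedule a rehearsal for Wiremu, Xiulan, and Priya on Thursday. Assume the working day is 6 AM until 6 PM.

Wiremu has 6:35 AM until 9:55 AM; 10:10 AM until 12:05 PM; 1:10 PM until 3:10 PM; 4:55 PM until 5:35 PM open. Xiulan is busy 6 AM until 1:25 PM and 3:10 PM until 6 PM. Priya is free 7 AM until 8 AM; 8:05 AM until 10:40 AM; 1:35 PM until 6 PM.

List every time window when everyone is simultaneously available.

Wiremu free: 06:35-09:55, 10:10-12:05, 13:10-15:10, 16:55-17:35.
Xiulan free: 13:25-15:10 (invert busy blocks within the working day).
Priya free: 07:00-08:00, 08:05-10:40, 13:35-18:00.
Wiremu ∩ Xiulan: 13:25-15:10.
Wiremu ∩ Xiulan ∩ Priya: 13:35-15:10.
Those are the intersection windows.

13:35-15:10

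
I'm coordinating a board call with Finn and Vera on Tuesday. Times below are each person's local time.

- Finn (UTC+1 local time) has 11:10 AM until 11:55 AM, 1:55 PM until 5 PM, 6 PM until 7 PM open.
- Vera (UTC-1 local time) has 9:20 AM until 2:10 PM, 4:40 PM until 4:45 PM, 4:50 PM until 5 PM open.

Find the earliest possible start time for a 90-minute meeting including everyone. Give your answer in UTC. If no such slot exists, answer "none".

Finn in UTC: 10:10-10:55, 12:55-16:00, 17:00-18:00 (subtract 1h to convert from UTC+1).
Vera in UTC: 10:20-15:10, 17:40-17:45, 17:50-18:00 (add 1h to convert from UTC-1).
Finn ∩ Vera: 10:20-10:55, 12:55-15:10, 17:40-17:45, 17:50-18:00.
The first common window of at least 90 minutes is 12:55-15:10, so the earliest start is 12:55.

12:55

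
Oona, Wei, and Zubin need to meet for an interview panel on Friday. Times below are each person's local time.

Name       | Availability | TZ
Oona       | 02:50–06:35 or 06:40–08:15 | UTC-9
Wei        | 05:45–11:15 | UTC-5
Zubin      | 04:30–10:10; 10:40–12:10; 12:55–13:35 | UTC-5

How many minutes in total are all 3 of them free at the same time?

235

Oona in UTC: 11:50-15:35, 15:40-17:15 (add 9h to convert from UTC-9).
Wei in UTC: 10:45-16:15 (add 5h to convert from UTC-5).
Zubin in UTC: 09:30-15:10, 15:40-17:10, 17:55-18:35 (add 5h to convert from UTC-5).
Oona ∩ Wei: 11:50-15:35, 15:40-16:15.
Oona ∩ Wei ∩ Zubin: 11:50-15:10, 15:40-16:15.
Summing the common windows: 200 + 35 = 235 minutes.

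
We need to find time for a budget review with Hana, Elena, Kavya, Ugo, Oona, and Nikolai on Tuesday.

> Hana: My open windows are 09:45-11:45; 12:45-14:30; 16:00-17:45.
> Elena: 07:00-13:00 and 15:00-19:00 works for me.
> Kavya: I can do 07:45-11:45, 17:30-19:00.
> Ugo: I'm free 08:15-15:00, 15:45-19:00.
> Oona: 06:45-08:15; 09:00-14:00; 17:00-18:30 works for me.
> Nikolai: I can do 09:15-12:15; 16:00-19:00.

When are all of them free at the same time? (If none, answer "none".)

Hana ∩ Elena: 09:45-11:45, 12:45-13:00, 16:00-17:45.
Hana ∩ Elena ∩ Kavya: 09:45-11:45, 17:30-17:45.
Hana ∩ Elena ∩ Kavya ∩ Ugo: 09:45-11:45, 17:30-17:45.
Hana ∩ Elena ∩ Kavya ∩ Ugo ∩ Oona: 09:45-11:45, 17:30-17:45.
Hana ∩ Elena ∩ Kavya ∩ Ugo ∩ Oona ∩ Nikolai: 09:45-11:45, 17:30-17:45.

09:45-11:45, 17:30-17:45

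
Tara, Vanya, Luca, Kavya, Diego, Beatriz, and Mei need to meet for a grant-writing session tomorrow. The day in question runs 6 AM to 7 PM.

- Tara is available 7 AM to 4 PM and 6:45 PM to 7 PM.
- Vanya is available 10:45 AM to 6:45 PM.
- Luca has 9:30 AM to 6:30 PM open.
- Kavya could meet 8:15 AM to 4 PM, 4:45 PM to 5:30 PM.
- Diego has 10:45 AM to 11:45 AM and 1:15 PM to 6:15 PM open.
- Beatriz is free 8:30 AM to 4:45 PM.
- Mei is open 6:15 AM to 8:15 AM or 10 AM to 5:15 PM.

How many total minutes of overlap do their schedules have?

Tara ∩ Vanya: 10:45-16:00.
Tara ∩ Vanya ∩ Luca: 10:45-16:00.
Tara ∩ Vanya ∩ Luca ∩ Kavya: 10:45-16:00.
Tara ∩ Vanya ∩ Luca ∩ Kavya ∩ Diego: 10:45-11:45, 13:15-16:00.
Tara ∩ Vanya ∩ Luca ∩ Kavya ∩ Diego ∩ Beatriz: 10:45-11:45, 13:15-16:00.
Tara ∩ Vanya ∩ Luca ∩ Kavya ∩ Diego ∩ Beatriz ∩ Mei: 10:45-11:45, 13:15-16:00.
Summing the common windows: 60 + 165 = 225 minutes.

225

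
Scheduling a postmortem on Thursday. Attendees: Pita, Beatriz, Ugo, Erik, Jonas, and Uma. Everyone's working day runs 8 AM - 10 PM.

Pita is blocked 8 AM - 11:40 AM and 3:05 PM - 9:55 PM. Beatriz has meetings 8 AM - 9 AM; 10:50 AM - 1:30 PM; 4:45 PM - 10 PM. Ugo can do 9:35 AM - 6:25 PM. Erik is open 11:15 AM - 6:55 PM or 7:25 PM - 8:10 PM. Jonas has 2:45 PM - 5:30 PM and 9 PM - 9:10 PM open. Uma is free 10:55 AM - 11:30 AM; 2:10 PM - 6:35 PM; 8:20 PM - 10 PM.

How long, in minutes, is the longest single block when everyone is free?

20

Pita free: 11:40-15:05, 21:55-22:00 (invert busy blocks within the working day).
Beatriz free: 09:00-10:50, 13:30-16:45 (invert busy blocks within the working day).
Ugo free: 09:35-18:25.
Erik free: 11:15-18:55, 19:25-20:10.
Jonas free: 14:45-17:30, 21:00-21:10.
Uma free: 10:55-11:30, 14:10-18:35, 20:20-22:00.
Pita ∩ Beatriz: 13:30-15:05.
Pita ∩ Beatriz ∩ Ugo: 13:30-15:05.
Pita ∩ Beatriz ∩ Ugo ∩ Erik: 13:30-15:05.
Pita ∩ Beatriz ∩ Ugo ∩ Erik ∩ Jonas: 14:45-15:05.
Pita ∩ Beatriz ∩ Ugo ∩ Erik ∩ Jonas ∩ Uma: 14:45-15:05.
The longest is 14:45-15:05 at 20 minutes.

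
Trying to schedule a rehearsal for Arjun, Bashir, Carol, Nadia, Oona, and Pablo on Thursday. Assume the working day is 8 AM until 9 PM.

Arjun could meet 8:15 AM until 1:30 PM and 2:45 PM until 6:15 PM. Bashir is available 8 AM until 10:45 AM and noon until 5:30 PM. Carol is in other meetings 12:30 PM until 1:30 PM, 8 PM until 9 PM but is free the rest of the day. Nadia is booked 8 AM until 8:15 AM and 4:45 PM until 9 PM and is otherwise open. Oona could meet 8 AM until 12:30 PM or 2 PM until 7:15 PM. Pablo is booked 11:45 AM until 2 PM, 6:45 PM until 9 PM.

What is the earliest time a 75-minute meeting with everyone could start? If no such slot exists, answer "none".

Arjun free: 08:15-13:30, 14:45-18:15.
Bashir free: 08:00-10:45, 12:00-17:30.
Carol free: 08:00-12:30, 13:30-20:00 (invert busy blocks within the working day).
Nadia free: 08:15-16:45 (invert busy blocks within the working day).
Oona free: 08:00-12:30, 14:00-19:15.
Pablo free: 08:00-11:45, 14:00-18:45 (invert busy blocks within the working day).
Arjun ∩ Bashir: 08:15-10:45, 12:00-13:30, 14:45-17:30.
Arjun ∩ Bashir ∩ Carol: 08:15-10:45, 12:00-12:30, 14:45-17:30.
Arjun ∩ Bashir ∩ Carol ∩ Nadia: 08:15-10:45, 12:00-12:30, 14:45-16:45.
Arjun ∩ Bashir ∩ Carol ∩ Nadia ∩ Oona: 08:15-10:45, 12:00-12:30, 14:45-16:45.
Arjun ∩ Bashir ∩ Carol ∩ Nadia ∩ Oona ∩ Pablo: 08:15-10:45, 14:45-16:45.
Those are the intersection windows.
The first common window of at least 75 minutes is 08:15-10:45, so the earliest start is 08:15.

08:15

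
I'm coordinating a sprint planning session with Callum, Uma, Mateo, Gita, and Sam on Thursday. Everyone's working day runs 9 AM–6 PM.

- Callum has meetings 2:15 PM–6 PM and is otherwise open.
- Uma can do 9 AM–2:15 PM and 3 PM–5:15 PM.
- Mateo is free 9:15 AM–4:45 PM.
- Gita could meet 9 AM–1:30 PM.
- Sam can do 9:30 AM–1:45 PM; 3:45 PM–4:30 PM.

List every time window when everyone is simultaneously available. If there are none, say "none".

09:30-13:30

Callum free: 09:00-14:15 (invert busy blocks within the working day).
Uma free: 09:00-14:15, 15:00-17:15.
Mateo free: 09:15-16:45.
Gita free: 09:00-13:30.
Sam free: 09:30-13:45, 15:45-16:30.
Callum ∩ Uma: 09:00-14:15.
Callum ∩ Uma ∩ Mateo: 09:15-14:15.
Callum ∩ Uma ∩ Mateo ∩ Gita: 09:15-13:30.
Callum ∩ Uma ∩ Mateo ∩ Gita ∩ Sam: 09:30-13:30.
So the common availability across everyone is 09:30-13:30.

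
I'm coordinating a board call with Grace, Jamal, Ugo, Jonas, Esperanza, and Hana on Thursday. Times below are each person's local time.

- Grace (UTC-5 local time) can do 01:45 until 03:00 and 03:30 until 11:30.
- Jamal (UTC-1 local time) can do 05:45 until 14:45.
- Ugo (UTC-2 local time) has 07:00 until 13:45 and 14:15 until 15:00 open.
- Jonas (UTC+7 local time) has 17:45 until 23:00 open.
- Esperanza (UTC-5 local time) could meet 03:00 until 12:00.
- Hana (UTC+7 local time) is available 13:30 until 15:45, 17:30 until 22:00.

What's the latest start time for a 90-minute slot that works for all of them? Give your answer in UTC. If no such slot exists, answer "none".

13:30

Grace in UTC: 06:45-08:00, 08:30-16:30 (add 5h to convert from UTC-5).
Jamal in UTC: 06:45-15:45 (add 1h to convert from UTC-1).
Ugo in UTC: 09:00-15:45, 16:15-17:00 (add 2h to convert from UTC-2).
Jonas in UTC: 10:45-16:00 (subtract 7h to convert from UTC+7).
Esperanza in UTC: 08:00-17:00 (add 5h to convert from UTC-5).
Hana in UTC: 06:30-08:45, 10:30-15:00 (subtract 7h to convert from UTC+7).
Grace ∩ Jamal: 06:45-08:00, 08:30-15:45.
Grace ∩ Jamal ∩ Ugo: 09:00-15:45.
Grace ∩ Jamal ∩ Ugo ∩ Jonas: 10:45-15:45.
Grace ∩ Jamal ∩ Ugo ∩ Jonas ∩ Esperanza: 10:45-15:45.
Grace ∩ Jamal ∩ Ugo ∩ Jonas ∩ Esperanza ∩ Hana: 10:45-15:00.
The last common window of at least 90 minutes is 10:45-15:00; a 90-minute meeting can start as late as 13:30 and still end by 15:00.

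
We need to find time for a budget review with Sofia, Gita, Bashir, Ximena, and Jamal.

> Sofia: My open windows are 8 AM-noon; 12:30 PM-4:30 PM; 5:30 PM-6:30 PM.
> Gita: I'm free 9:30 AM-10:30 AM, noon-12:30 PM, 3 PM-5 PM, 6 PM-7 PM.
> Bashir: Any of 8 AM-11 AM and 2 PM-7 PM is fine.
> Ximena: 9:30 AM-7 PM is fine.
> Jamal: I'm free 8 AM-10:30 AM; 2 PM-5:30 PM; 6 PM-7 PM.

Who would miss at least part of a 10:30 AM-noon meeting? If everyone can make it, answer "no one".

Sofia: free for 10:30-12:00. Gita: not fully free for 10:30-12:00. Bashir: not fully free for 10:30-12:00. Ximena: free for 10:30-12:00. Jamal: not fully free for 10:30-12:00.

Bashir, Gita, Jamal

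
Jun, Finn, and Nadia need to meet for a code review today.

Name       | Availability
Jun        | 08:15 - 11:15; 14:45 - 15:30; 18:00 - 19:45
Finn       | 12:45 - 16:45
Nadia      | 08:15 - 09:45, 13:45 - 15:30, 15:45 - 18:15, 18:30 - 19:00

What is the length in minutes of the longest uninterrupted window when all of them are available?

45

Jun ∩ Finn: 14:45-15:30.
Jun ∩ Finn ∩ Nadia: 14:45-15:30.
The longest is 14:45-15:30 at 45 minutes.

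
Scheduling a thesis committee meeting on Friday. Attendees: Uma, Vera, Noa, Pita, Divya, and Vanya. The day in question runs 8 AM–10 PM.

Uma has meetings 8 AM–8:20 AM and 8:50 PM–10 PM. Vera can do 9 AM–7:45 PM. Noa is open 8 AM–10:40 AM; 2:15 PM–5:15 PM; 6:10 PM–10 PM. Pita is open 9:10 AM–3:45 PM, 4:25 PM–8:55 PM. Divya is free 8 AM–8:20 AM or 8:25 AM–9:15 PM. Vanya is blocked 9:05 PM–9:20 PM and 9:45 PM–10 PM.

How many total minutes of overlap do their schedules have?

Uma free: 08:20-20:50 (invert busy blocks within the working day).
Vera free: 09:00-19:45.
Noa free: 08:00-10:40, 14:15-17:15, 18:10-22:00.
Pita free: 09:10-15:45, 16:25-20:55.
Divya free: 08:00-08:20, 08:25-21:15.
Vanya free: 08:00-21:05, 21:20-21:45 (invert busy blocks within the working day).
Uma ∩ Vera: 09:00-19:45.
Uma ∩ Vera ∩ Noa: 09:00-10:40, 14:15-17:15, 18:10-19:45.
Uma ∩ Vera ∩ Noa ∩ Pita: 09:10-10:40, 14:15-15:45, 16:25-17:15, 18:10-19:45.
Uma ∩ Vera ∩ Noa ∩ Pita ∩ Divya: 09:10-10:40, 14:15-15:45, 16:25-17:15, 18:10-19:45.
Uma ∩ Vera ∩ Noa ∩ Pita ∩ Divya ∩ Vanya: 09:10-10:40, 14:15-15:45, 16:25-17:15, 18:10-19:45.
Summing the common windows: 90 + 90 + 50 + 95 = 325 minutes.

325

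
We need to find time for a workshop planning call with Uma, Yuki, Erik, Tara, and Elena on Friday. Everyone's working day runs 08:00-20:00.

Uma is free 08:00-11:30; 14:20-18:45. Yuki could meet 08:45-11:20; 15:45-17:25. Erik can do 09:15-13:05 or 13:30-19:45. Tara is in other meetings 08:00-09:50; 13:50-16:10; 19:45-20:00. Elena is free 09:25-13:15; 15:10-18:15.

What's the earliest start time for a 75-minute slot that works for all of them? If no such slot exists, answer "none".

09:50

Uma free: 08:00-11:30, 14:20-18:45.
Yuki free: 08:45-11:20, 15:45-17:25.
Erik free: 09:15-13:05, 13:30-19:45.
Tara free: 09:50-13:50, 16:10-19:45 (invert busy blocks within the working day).
Elena free: 09:25-13:15, 15:10-18:15.
Uma ∩ Yuki: 08:45-11:20, 15:45-17:25.
Uma ∩ Yuki ∩ Erik: 09:15-11:20, 15:45-17:25.
Uma ∩ Yuki ∩ Erik ∩ Tara: 09:50-11:20, 16:10-17:25.
Uma ∩ Yuki ∩ Erik ∩ Tara ∩ Elena: 09:50-11:20, 16:10-17:25.
Those are the intersection windows.
The first common window of at least 75 minutes is 09:50-11:20, so the earliest start is 09:50.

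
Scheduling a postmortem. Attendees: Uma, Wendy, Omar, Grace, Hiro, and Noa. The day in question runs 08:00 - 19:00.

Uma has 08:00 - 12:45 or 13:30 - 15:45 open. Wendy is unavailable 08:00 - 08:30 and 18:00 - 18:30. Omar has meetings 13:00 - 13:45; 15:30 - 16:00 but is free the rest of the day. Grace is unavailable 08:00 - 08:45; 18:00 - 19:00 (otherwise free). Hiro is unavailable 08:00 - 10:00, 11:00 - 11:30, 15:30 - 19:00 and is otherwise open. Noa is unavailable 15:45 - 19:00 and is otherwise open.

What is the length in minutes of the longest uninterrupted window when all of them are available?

Uma free: 08:00-12:45, 13:30-15:45.
Wendy free: 08:30-18:00, 18:30-19:00 (invert busy blocks within the working day).
Omar free: 08:00-13:00, 13:45-15:30, 16:00-19:00 (invert busy blocks within the working day).
Grace free: 08:45-18:00 (invert busy blocks within the working day).
Hiro free: 10:00-11:00, 11:30-15:30 (invert busy blocks within the working day).
Noa free: 08:00-15:45 (invert busy blocks within the working day).
Uma ∩ Wendy: 08:30-12:45, 13:30-15:45.
Uma ∩ Wendy ∩ Omar: 08:30-12:45, 13:45-15:30.
Uma ∩ Wendy ∩ Omar ∩ Grace: 08:45-12:45, 13:45-15:30.
Uma ∩ Wendy ∩ Omar ∩ Grace ∩ Hiro: 10:00-11:00, 11:30-12:45, 13:45-15:30.
Uma ∩ Wendy ∩ Omar ∩ Grace ∩ Hiro ∩ Noa: 10:00-11:00, 11:30-12:45, 13:45-15:30.
The longest is 13:45-15:30 at 105 minutes.

105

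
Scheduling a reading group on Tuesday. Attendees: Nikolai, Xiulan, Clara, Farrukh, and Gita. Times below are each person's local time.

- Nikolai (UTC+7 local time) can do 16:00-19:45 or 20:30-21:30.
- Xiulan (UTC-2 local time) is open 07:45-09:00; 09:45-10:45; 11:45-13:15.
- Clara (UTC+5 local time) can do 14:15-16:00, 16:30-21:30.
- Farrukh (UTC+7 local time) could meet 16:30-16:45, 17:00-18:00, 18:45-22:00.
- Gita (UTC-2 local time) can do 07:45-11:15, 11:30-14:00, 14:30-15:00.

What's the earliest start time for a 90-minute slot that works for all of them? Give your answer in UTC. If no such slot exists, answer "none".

none

Nikolai in UTC: 09:00-12:45, 13:30-14:30 (subtract 7h to convert from UTC+7).
Xiulan in UTC: 09:45-11:00, 11:45-12:45, 13:45-15:15 (add 2h to convert from UTC-2).
Clara in UTC: 09:15-11:00, 11:30-16:30 (subtract 5h to convert from UTC+5).
Farrukh in UTC: 09:30-09:45, 10:00-11:00, 11:45-15:00 (subtract 7h to convert from UTC+7).
Gita in UTC: 09:45-13:15, 13:30-16:00, 16:30-17:00 (add 2h to convert from UTC-2).
Nikolai ∩ Xiulan: 09:45-11:00, 11:45-12:45, 13:45-14:30.
Nikolai ∩ Xiulan ∩ Clara: 09:45-11:00, 11:45-12:45, 13:45-14:30.
Nikolai ∩ Xiulan ∩ Clara ∩ Farrukh: 10:00-11:00, 11:45-12:45, 13:45-14:30.
Nikolai ∩ Xiulan ∩ Clara ∩ Farrukh ∩ Gita: 10:00-11:00, 11:45-12:45, 13:45-14:30.
No common window is at least 90 minutes long.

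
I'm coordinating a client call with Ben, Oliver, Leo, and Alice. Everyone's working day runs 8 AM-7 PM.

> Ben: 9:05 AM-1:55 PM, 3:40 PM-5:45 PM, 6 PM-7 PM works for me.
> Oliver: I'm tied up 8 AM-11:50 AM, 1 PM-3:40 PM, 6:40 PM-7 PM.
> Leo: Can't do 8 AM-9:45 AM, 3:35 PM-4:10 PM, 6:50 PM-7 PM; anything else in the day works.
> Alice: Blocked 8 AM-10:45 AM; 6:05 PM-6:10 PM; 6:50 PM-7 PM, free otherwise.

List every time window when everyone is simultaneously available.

11:50-13:00, 16:10-17:45, 18:00-18:05, 18:10-18:40

Ben free: 09:05-13:55, 15:40-17:45, 18:00-19:00.
Oliver free: 11:50-13:00, 15:40-18:40 (invert busy blocks within the working day).
Leo free: 09:45-15:35, 16:10-18:50 (invert busy blocks within the working day).
Alice free: 10:45-18:05, 18:10-18:50 (invert busy blocks within the working day).
Ben ∩ Oliver: 11:50-13:00, 15:40-17:45, 18:00-18:40.
Ben ∩ Oliver ∩ Leo: 11:50-13:00, 16:10-17:45, 18:00-18:40.
Ben ∩ Oliver ∩ Leo ∩ Alice: 11:50-13:00, 16:10-17:45, 18:00-18:05, 18:10-18:40.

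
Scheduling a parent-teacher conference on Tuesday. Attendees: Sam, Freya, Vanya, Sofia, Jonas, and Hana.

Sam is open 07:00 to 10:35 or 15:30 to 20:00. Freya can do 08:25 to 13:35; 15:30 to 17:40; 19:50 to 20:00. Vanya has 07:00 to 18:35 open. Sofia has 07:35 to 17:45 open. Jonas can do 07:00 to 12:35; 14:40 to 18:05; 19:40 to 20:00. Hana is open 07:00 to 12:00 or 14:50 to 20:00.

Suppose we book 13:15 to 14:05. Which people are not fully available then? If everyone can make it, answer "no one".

Sam: not fully free for 13:15-14:05. Freya: not fully free for 13:15-14:05. Vanya: free for 13:15-14:05. Sofia: free for 13:15-14:05. Jonas: not fully free for 13:15-14:05. Hana: not fully free for 13:15-14:05.

Freya, Hana, Jonas, Sam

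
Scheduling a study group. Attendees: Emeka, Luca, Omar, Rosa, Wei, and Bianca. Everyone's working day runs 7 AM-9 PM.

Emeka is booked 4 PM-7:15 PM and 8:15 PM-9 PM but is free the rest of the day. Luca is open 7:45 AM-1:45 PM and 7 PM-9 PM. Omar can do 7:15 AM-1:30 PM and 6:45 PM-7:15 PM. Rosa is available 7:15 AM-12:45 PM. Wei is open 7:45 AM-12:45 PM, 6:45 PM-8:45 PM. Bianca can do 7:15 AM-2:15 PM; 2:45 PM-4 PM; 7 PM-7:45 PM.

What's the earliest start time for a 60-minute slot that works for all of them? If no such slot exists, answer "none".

Emeka free: 07:00-16:00, 19:15-20:15 (invert busy blocks within the working day).
Luca free: 07:45-13:45, 19:00-21:00.
Omar free: 07:15-13:30, 18:45-19:15.
Rosa free: 07:15-12:45.
Wei free: 07:45-12:45, 18:45-20:45.
Bianca free: 07:15-14:15, 14:45-16:00, 19:00-19:45.
Emeka ∩ Luca: 07:45-13:45, 19:15-20:15.
Emeka ∩ Luca ∩ Omar: 07:45-13:30.
Emeka ∩ Luca ∩ Omar ∩ Rosa: 07:45-12:45.
Emeka ∩ Luca ∩ Omar ∩ Rosa ∩ Wei: 07:45-12:45.
Emeka ∩ Luca ∩ Omar ∩ Rosa ∩ Wei ∩ Bianca: 07:45-12:45.
So the common availability across everyone is 07:45-12:45.
The first common window of at least 60 minutes is 07:45-12:45, so the earliest start is 07:45.

07:45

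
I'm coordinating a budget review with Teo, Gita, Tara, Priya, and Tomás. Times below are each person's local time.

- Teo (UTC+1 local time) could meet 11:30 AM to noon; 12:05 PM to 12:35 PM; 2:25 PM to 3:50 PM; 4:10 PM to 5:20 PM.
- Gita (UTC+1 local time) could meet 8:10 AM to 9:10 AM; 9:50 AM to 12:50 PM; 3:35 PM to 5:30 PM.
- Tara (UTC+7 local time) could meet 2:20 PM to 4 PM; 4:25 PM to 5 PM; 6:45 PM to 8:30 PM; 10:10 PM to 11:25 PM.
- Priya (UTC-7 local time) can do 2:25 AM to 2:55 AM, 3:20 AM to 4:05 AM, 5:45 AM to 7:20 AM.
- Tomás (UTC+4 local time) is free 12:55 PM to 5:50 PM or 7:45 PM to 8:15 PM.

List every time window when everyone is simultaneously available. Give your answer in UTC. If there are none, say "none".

Teo in UTC: 10:30-11:00, 11:05-11:35, 13:25-14:50, 15:10-16:20 (subtract 1h to convert from UTC+1).
Gita in UTC: 07:10-08:10, 08:50-11:50, 14:35-16:30 (subtract 1h to convert from UTC+1).
Tara in UTC: 07:20-09:00, 09:25-10:00, 11:45-13:30, 15:10-16:25 (subtract 7h to convert from UTC+7).
Priya in UTC: 09:25-09:55, 10:20-11:05, 12:45-14:20 (add 7h to convert from UTC-7).
Tomás in UTC: 08:55-13:50, 15:45-16:15 (subtract 4h to convert from UTC+4).
Teo ∩ Gita: 10:30-11:00, 11:05-11:35, 14:35-14:50, 15:10-16:20.
Teo ∩ Gita ∩ Tara: 15:10-16:20.
Teo ∩ Gita ∩ Tara ∩ Priya: ∅.
Teo ∩ Gita ∩ Tara ∩ Priya ∩ Tomás: ∅.
There is no time when everyone is free.

none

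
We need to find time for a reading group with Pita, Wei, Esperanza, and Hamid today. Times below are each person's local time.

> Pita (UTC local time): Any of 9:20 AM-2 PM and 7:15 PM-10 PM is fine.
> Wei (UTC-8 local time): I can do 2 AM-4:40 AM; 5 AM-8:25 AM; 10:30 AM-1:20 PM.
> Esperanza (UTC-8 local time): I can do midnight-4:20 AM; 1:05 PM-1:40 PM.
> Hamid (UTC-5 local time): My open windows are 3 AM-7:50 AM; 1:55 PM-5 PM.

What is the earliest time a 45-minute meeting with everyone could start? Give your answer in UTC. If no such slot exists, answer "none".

10:00

Pita in UTC: 09:20-14:00, 19:15-22:00.
Wei in UTC: 10:00-12:40, 13:00-16:25, 18:30-21:20 (add 8h to convert from UTC-8).
Esperanza in UTC: 08:00-12:20, 21:05-21:40 (add 8h to convert from UTC-8).
Hamid in UTC: 08:00-12:50, 18:55-22:00 (add 5h to convert from UTC-5).
Pita ∩ Wei: 10:00-12:40, 13:00-14:00, 19:15-21:20.
Pita ∩ Wei ∩ Esperanza: 10:00-12:20, 21:05-21:20.
Pita ∩ Wei ∩ Esperanza ∩ Hamid: 10:00-12:20, 21:05-21:20.
The first common window of at least 45 minutes is 10:00-12:20, so the earliest start is 10:00.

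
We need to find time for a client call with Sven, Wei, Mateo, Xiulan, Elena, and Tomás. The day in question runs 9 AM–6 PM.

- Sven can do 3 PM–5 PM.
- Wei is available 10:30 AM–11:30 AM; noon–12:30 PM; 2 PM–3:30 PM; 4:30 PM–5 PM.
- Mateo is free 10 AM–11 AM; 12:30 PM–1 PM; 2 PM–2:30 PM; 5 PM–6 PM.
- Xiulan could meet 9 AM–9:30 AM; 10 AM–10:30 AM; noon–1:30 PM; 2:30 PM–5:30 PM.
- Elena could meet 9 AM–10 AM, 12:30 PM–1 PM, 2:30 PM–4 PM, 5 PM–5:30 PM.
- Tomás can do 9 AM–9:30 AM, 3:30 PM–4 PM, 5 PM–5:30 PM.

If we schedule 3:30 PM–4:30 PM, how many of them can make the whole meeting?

2

Sven and Xiulan can make the full 15:30-16:30 slot — that's 2.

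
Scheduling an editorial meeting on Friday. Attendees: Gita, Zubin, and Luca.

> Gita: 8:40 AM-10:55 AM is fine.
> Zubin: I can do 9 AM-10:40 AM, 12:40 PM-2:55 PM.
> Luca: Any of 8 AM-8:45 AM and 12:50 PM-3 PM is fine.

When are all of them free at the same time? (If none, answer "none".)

Gita ∩ Zubin: 09:00-10:40.
Gita ∩ Zubin ∩ Luca: ∅.
There is no time when everyone is free.

none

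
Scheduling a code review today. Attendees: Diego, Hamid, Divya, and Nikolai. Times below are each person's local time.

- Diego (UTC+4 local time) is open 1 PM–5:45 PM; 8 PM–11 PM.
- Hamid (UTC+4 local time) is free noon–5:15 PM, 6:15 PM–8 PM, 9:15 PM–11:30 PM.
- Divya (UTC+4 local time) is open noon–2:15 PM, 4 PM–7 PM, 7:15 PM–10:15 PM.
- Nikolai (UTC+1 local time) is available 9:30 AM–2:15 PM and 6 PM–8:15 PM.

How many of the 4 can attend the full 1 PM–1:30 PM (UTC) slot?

2

Diego in UTC: 09:00-13:45, 16:00-19:00 (subtract 4h to convert from UTC+4).
Hamid in UTC: 08:00-13:15, 14:15-16:00, 17:15-19:30 (subtract 4h to convert from UTC+4).
Divya in UTC: 08:00-10:15, 12:00-15:00, 15:15-18:15 (subtract 4h to convert from UTC+4).
Nikolai in UTC: 08:30-13:15, 17:00-19:15 (subtract 1h to convert from UTC+1).
Diego and Divya can make the full 13:00-13:30 slot — that's 2.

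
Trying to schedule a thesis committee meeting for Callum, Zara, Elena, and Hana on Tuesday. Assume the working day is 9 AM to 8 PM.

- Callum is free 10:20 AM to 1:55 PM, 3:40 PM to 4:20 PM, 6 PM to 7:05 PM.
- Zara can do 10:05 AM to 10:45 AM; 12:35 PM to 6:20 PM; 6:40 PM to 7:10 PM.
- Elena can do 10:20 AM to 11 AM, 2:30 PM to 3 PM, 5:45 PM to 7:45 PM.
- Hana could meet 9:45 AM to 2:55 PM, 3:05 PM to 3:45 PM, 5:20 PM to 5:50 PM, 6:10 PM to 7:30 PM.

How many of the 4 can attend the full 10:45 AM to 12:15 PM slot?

Callum and Hana can make the full 10:45-12:15 slot — that's 2.

2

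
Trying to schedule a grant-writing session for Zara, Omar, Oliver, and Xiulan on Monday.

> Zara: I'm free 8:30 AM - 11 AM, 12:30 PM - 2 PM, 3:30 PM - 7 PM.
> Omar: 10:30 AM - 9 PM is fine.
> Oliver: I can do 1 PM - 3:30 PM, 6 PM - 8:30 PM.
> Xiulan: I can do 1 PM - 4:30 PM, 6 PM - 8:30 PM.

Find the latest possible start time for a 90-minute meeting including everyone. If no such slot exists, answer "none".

none

Zara ∩ Omar: 10:30-11:00, 12:30-14:00, 15:30-19:00.
Zara ∩ Omar ∩ Oliver: 13:00-14:00, 18:00-19:00.
Zara ∩ Omar ∩ Oliver ∩ Xiulan: 13:00-14:00, 18:00-19:00.
No common window is at least 90 minutes long.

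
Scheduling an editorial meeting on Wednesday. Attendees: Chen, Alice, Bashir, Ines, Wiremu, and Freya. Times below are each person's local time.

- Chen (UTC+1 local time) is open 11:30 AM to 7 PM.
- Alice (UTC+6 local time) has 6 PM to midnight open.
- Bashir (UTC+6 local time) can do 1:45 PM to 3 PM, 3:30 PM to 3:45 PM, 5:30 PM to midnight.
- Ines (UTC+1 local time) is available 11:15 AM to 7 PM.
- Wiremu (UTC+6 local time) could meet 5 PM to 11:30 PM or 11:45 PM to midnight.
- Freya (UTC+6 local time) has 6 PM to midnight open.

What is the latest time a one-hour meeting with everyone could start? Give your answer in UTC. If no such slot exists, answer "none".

16:30

Chen in UTC: 10:30-18:00 (subtract 1h to convert from UTC+1).
Alice in UTC: 12:00-18:00 (subtract 6h to convert from UTC+6).
Bashir in UTC: 07:45-09:00, 09:30-09:45, 11:30-18:00 (subtract 6h to convert from UTC+6).
Ines in UTC: 10:15-18:00 (subtract 1h to convert from UTC+1).
Wiremu in UTC: 11:00-17:30, 17:45-18:00 (subtract 6h to convert from UTC+6).
Freya in UTC: 12:00-18:00 (subtract 6h to convert from UTC+6).
Chen ∩ Alice: 12:00-18:00.
Chen ∩ Alice ∩ Bashir: 12:00-18:00.
Chen ∩ Alice ∩ Bashir ∩ Ines: 12:00-18:00.
Chen ∩ Alice ∩ Bashir ∩ Ines ∩ Wiremu: 12:00-17:30, 17:45-18:00.
Chen ∩ Alice ∩ Bashir ∩ Ines ∩ Wiremu ∩ Freya: 12:00-17:30, 17:45-18:00.
Those are the intersection windows.
The last common window of at least 60 minutes is 12:00-17:30; a 60-minute meeting can start as late as 16:30 and still end by 17:30.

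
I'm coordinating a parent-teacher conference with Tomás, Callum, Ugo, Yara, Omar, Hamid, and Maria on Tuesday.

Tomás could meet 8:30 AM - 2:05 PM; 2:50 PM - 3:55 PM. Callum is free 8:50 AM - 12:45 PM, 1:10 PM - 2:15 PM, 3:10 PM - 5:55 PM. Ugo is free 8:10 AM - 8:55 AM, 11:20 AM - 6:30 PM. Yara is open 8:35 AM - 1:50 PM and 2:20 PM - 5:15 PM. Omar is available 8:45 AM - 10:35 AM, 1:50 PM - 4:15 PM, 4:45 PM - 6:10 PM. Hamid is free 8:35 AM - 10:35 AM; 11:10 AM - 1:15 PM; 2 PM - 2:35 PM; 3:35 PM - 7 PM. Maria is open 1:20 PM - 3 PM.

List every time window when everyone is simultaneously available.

none

Tomás ∩ Callum: 08:50-12:45, 13:10-14:05, 15:10-15:55.
Tomás ∩ Callum ∩ Ugo: 08:50-08:55, 11:20-12:45, 13:10-14:05, 15:10-15:55.
Tomás ∩ Callum ∩ Ugo ∩ Yara: 08:50-08:55, 11:20-12:45, 13:10-13:50, 15:10-15:55.
Tomás ∩ Callum ∩ Ugo ∩ Yara ∩ Omar: 08:50-08:55, 15:10-15:55.
Tomás ∩ Callum ∩ Ugo ∩ Yara ∩ Omar ∩ Hamid: 08:50-08:55, 15:35-15:55.
Tomás ∩ Callum ∩ Ugo ∩ Yara ∩ Omar ∩ Hamid ∩ Maria: ∅.
There is no time when everyone is free.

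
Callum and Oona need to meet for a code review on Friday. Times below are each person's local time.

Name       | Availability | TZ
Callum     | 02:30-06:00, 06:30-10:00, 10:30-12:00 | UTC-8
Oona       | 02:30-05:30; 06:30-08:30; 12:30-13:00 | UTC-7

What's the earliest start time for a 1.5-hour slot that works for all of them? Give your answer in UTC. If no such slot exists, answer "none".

10:30

Callum in UTC: 10:30-14:00, 14:30-18:00, 18:30-20:00 (add 8h to convert from UTC-8).
Oona in UTC: 09:30-12:30, 13:30-15:30, 19:30-20:00 (add 7h to convert from UTC-7).
Callum ∩ Oona: 10:30-12:30, 13:30-14:00, 14:30-15:30, 19:30-20:00.
The first common window of at least 90 minutes is 10:30-12:30, so the earliest start is 10:30.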